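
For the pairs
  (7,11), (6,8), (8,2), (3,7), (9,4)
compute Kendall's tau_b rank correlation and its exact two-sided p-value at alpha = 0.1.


Step 1: Enumerate the 10 unordered pairs (i,j) with i<j and classify each by sign(x_j-x_i) * sign(y_j-y_i).
  (1,2):dx=-1,dy=-3->C; (1,3):dx=+1,dy=-9->D; (1,4):dx=-4,dy=-4->C; (1,5):dx=+2,dy=-7->D
  (2,3):dx=+2,dy=-6->D; (2,4):dx=-3,dy=-1->C; (2,5):dx=+3,dy=-4->D; (3,4):dx=-5,dy=+5->D
  (3,5):dx=+1,dy=+2->C; (4,5):dx=+6,dy=-3->D
Step 2: C = 4, D = 6, total pairs = 10.
Step 3: tau = (C - D)/(n(n-1)/2) = (4 - 6)/10 = -0.200000.
Step 4: Exact two-sided p-value (enumerate n! = 120 permutations of y under H0): p = 0.816667.
Step 5: alpha = 0.1. fail to reject H0.

tau_b = -0.2000 (C=4, D=6), p = 0.816667, fail to reject H0.


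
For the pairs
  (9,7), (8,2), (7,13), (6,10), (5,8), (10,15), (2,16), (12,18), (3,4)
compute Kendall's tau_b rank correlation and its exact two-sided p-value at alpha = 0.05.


Step 1: Enumerate the 36 unordered pairs (i,j) with i<j and classify each by sign(x_j-x_i) * sign(y_j-y_i).
  (1,2):dx=-1,dy=-5->C; (1,3):dx=-2,dy=+6->D; (1,4):dx=-3,dy=+3->D; (1,5):dx=-4,dy=+1->D
  (1,6):dx=+1,dy=+8->C; (1,7):dx=-7,dy=+9->D; (1,8):dx=+3,dy=+11->C; (1,9):dx=-6,dy=-3->C
  (2,3):dx=-1,dy=+11->D; (2,4):dx=-2,dy=+8->D; (2,5):dx=-3,dy=+6->D; (2,6):dx=+2,dy=+13->C
  (2,7):dx=-6,dy=+14->D; (2,8):dx=+4,dy=+16->C; (2,9):dx=-5,dy=+2->D; (3,4):dx=-1,dy=-3->C
  (3,5):dx=-2,dy=-5->C; (3,6):dx=+3,dy=+2->C; (3,7):dx=-5,dy=+3->D; (3,8):dx=+5,dy=+5->C
  (3,9):dx=-4,dy=-9->C; (4,5):dx=-1,dy=-2->C; (4,6):dx=+4,dy=+5->C; (4,7):dx=-4,dy=+6->D
  (4,8):dx=+6,dy=+8->C; (4,9):dx=-3,dy=-6->C; (5,6):dx=+5,dy=+7->C; (5,7):dx=-3,dy=+8->D
  (5,8):dx=+7,dy=+10->C; (5,9):dx=-2,dy=-4->C; (6,7):dx=-8,dy=+1->D; (6,8):dx=+2,dy=+3->C
  (6,9):dx=-7,dy=-11->C; (7,8):dx=+10,dy=+2->C; (7,9):dx=+1,dy=-12->D; (8,9):dx=-9,dy=-14->C
Step 2: C = 22, D = 14, total pairs = 36.
Step 3: tau = (C - D)/(n(n-1)/2) = (22 - 14)/36 = 0.222222.
Step 4: Exact two-sided p-value (enumerate n! = 362880 permutations of y under H0): p = 0.476709.
Step 5: alpha = 0.05. fail to reject H0.

tau_b = 0.2222 (C=22, D=14), p = 0.476709, fail to reject H0.


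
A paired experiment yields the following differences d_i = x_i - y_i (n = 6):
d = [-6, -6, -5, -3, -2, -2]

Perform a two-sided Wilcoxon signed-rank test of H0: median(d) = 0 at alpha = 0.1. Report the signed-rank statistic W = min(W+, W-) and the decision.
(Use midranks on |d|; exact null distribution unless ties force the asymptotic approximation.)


Step 1: Drop any zero differences (none here) and take |d_i|.
|d| = [6, 6, 5, 3, 2, 2]
Step 2: Midrank |d_i| (ties get averaged ranks).
ranks: |6|->5.5, |6|->5.5, |5|->4, |3|->3, |2|->1.5, |2|->1.5
Step 3: Attach original signs; sum ranks with positive sign and with negative sign.
W+ = 0 = 0
W- = 5.5 + 5.5 + 4 + 3 + 1.5 + 1.5 = 21
(Check: W+ + W- = 21 should equal n(n+1)/2 = 21.)
Step 4: Test statistic W = min(W+, W-) = 0.
Step 5: Ties in |d|, so use the tie-corrected normal approximation.
        E[W] = n(n+1)/4 = 6*7/4 = 10.5.
        Tie groups: |d|=2 (t=2), |d|=6 (t=2); sum(t^3 - t) = 12.
        Var[W] = n(n+1)(2n+1)/24 - sum(t^3-t)/48 = 546/24 - 12/48 = 22.5.
        z = (W - E[W]) / sqrt(Var[W]) = (0 - 10.5) / 4.7434 = -2.2136.
        Two-sided p = 2*Phi(z) = 0.026857.
Step 6: alpha = 0.1. reject H0.

W+ = 0, W- = 21, W = min = 0, p = 0.026857, reject H0.


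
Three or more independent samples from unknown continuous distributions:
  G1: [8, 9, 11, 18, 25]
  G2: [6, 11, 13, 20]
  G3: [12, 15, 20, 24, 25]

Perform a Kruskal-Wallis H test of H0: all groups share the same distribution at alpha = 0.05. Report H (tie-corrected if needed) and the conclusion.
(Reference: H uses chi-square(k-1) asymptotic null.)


Step 1: Combine all N = 14 observations and assign midranks.
sorted (value, group, rank): (6,G2,1), (8,G1,2), (9,G1,3), (11,G1,4.5), (11,G2,4.5), (12,G3,6), (13,G2,7), (15,G3,8), (18,G1,9), (20,G2,10.5), (20,G3,10.5), (24,G3,12), (25,G1,13.5), (25,G3,13.5)
Step 2: Sum ranks within each group.
R_1 = 32 (n_1 = 5)
R_2 = 23 (n_2 = 4)
R_3 = 50 (n_3 = 5)
Step 3: H = 12/(N(N+1)) * sum(R_i^2/n_i) - 3(N+1)
     = 12/(14*15) * (32^2/5 + 23^2/4 + 50^2/5) - 3*15
     = 0.057143 * 837.05 - 45
     = 2.831429.
Step 4: Ties present; correction factor C = 1 - 18/(14^3 - 14) = 0.993407. Corrected H = 2.831429 / 0.993407 = 2.850221.
Step 5: Under H0, H ~ chi^2(2); p-value = 0.240482.
Step 6: alpha = 0.05. fail to reject H0.

H = 2.8502, df = 2, p = 0.240482, fail to reject H0.


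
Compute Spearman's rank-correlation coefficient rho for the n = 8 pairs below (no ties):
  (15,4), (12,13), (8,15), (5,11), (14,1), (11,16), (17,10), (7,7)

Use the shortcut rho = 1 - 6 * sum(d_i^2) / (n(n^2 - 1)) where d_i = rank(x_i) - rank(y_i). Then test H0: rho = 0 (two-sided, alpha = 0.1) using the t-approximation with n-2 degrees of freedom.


Step 1: Rank x and y separately (midranks; no ties here).
rank(x): 15->7, 12->5, 8->3, 5->1, 14->6, 11->4, 17->8, 7->2
rank(y): 4->2, 13->6, 15->7, 11->5, 1->1, 16->8, 10->4, 7->3
Step 2: d_i = R_x(i) - R_y(i); compute d_i^2.
  (7-2)^2=25, (5-6)^2=1, (3-7)^2=16, (1-5)^2=16, (6-1)^2=25, (4-8)^2=16, (8-4)^2=16, (2-3)^2=1
sum(d^2) = 116.
Step 3: rho = 1 - 6*116 / (8*(8^2 - 1)) = 1 - 696/504 = -0.380952.
Step 4: Under H0, t = rho * sqrt((n-2)/(1-rho^2)) = -1.0092 ~ t(6).
Step 5: Two-sided p-value from the t-distribution with 6 df = 0.351813.
Step 6: alpha = 0.1. fail to reject H0.

rho = -0.3810, p = 0.351813, fail to reject H0 at alpha = 0.1.


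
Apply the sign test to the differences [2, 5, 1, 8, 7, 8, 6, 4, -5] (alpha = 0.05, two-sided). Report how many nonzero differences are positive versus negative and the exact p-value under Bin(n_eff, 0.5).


Step 1: Discard zero differences. Original n = 9; n_eff = number of nonzero differences = 9.
Nonzero differences (with sign): +2, +5, +1, +8, +7, +8, +6, +4, -5
Step 2: Count signs: positive = 8, negative = 1.
Step 3: Under H0: P(positive) = 0.5, so the number of positives S ~ Bin(9, 0.5).
Step 4: Two-sided exact p-value = sum of Bin(9,0.5) probabilities at or below the observed probability = 0.039062.
Step 5: alpha = 0.05. reject H0.

n_eff = 9, pos = 8, neg = 1, p = 0.039062, reject H0.


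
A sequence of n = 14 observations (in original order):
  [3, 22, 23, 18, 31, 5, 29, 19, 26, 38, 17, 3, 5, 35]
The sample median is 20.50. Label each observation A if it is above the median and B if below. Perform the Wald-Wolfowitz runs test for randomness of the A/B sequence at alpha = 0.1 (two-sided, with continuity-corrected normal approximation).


Step 1: Compute median = 20.50; label A = above, B = below.
Labels in order: BAABABABAABBBA  (n_A = 7, n_B = 7)
Step 2: Count runs R = 10.
Step 3: Under H0 (random ordering), E[R] = 2*n_A*n_B/(n_A+n_B) + 1 = 2*7*7/14 + 1 = 8.0000.
        Var[R] = 2*n_A*n_B*(2*n_A*n_B - n_A - n_B) / ((n_A+n_B)^2 * (n_A+n_B-1)) = 8232/2548 = 3.2308.
        SD[R] = 1.7974.
Step 4: Continuity-corrected z = (R - 0.5 - E[R]) / SD[R] = (10 - 0.5 - 8.0000) / 1.7974 = 0.8345.
Step 5: Two-sided p-value via normal approximation = 2*(1 - Phi(|z|)) = 0.403986.
Step 6: alpha = 0.1. fail to reject H0.

R = 10, z = 0.8345, p = 0.403986, fail to reject H0.


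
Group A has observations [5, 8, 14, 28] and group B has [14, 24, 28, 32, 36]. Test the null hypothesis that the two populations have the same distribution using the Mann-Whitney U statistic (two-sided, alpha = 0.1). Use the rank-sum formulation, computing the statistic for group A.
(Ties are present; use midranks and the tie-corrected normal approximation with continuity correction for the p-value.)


Step 1: Combine and sort all 9 observations; assign midranks.
sorted (value, group): (5,X), (8,X), (14,X), (14,Y), (24,Y), (28,X), (28,Y), (32,Y), (36,Y)
ranks: 5->1, 8->2, 14->3.5, 14->3.5, 24->5, 28->6.5, 28->6.5, 32->8, 36->9
Step 2: Rank sum for X: R1 = 1 + 2 + 3.5 + 6.5 = 13.
Step 3: U_X = R1 - n1(n1+1)/2 = 13 - 4*5/2 = 13 - 10 = 3.
       U_Y = n1*n2 - U_X = 20 - 3 = 17.
Step 4: Ties are present, so use the tie-corrected normal approximation (with continuity correction) for the p-value.
Step 5: p-value = 0.108361; compare to alpha = 0.1. fail to reject H0.

U_X = 3, p = 0.108361, fail to reject H0 at alpha = 0.1.


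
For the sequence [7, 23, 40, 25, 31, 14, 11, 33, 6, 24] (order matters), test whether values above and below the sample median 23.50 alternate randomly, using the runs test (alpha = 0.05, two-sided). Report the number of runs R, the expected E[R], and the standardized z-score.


Step 1: Compute median = 23.50; label A = above, B = below.
Labels in order: BBAAABBABA  (n_A = 5, n_B = 5)
Step 2: Count runs R = 6.
Step 3: Under H0 (random ordering), E[R] = 2*n_A*n_B/(n_A+n_B) + 1 = 2*5*5/10 + 1 = 6.0000.
        Var[R] = 2*n_A*n_B*(2*n_A*n_B - n_A - n_B) / ((n_A+n_B)^2 * (n_A+n_B-1)) = 2000/900 = 2.2222.
        SD[R] = 1.4907.
Step 4: R = E[R], so z = 0 with no continuity correction.
Step 5: Two-sided p-value via normal approximation = 2*(1 - Phi(|z|)) = 1.000000.
Step 6: alpha = 0.05. fail to reject H0.

R = 6, z = 0.0000, p = 1.000000, fail to reject H0.


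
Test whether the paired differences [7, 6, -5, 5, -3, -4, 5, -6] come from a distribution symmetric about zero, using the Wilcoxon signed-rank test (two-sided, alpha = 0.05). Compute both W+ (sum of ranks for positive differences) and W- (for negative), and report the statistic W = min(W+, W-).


Step 1: Drop any zero differences (none here) and take |d_i|.
|d| = [7, 6, 5, 5, 3, 4, 5, 6]
Step 2: Midrank |d_i| (ties get averaged ranks).
ranks: |7|->8, |6|->6.5, |5|->4, |5|->4, |3|->1, |4|->2, |5|->4, |6|->6.5
Step 3: Attach original signs; sum ranks with positive sign and with negative sign.
W+ = 8 + 6.5 + 4 + 4 = 22.5
W- = 4 + 1 + 2 + 6.5 = 13.5
(Check: W+ + W- = 36 should equal n(n+1)/2 = 36.)
Step 4: Test statistic W = min(W+, W-) = 13.5.
Step 5: Ties in |d|, so use the tie-corrected normal approximation.
        E[W] = n(n+1)/4 = 8*9/4 = 18.
        Tie groups: |d|=5 (t=3), |d|=6 (t=2); sum(t^3 - t) = 30.
        Var[W] = n(n+1)(2n+1)/24 - sum(t^3-t)/48 = 1224/24 - 30/48 = 50.375.
        z = (W - E[W]) / sqrt(Var[W]) = (13.5 - 18) / 7.0975 = -0.6340.
        Two-sided p = 2*Phi(z) = 0.526066.
Step 6: alpha = 0.05. fail to reject H0.

W+ = 22.5, W- = 13.5, W = min = 13.5, p = 0.526066, fail to reject H0.


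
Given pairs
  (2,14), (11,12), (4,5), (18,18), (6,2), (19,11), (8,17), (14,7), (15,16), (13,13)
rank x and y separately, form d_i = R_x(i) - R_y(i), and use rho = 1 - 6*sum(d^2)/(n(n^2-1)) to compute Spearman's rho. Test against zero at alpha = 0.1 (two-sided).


Step 1: Rank x and y separately (midranks; no ties here).
rank(x): 2->1, 11->5, 4->2, 18->9, 6->3, 19->10, 8->4, 14->7, 15->8, 13->6
rank(y): 14->7, 12->5, 5->2, 18->10, 2->1, 11->4, 17->9, 7->3, 16->8, 13->6
Step 2: d_i = R_x(i) - R_y(i); compute d_i^2.
  (1-7)^2=36, (5-5)^2=0, (2-2)^2=0, (9-10)^2=1, (3-1)^2=4, (10-4)^2=36, (4-9)^2=25, (7-3)^2=16, (8-8)^2=0, (6-6)^2=0
sum(d^2) = 118.
Step 3: rho = 1 - 6*118 / (10*(10^2 - 1)) = 1 - 708/990 = 0.284848.
Step 4: Under H0, t = rho * sqrt((n-2)/(1-rho^2)) = 0.8405 ~ t(8).
Step 5: Two-sided p-value from the t-distribution with 8 df = 0.425038.
Step 6: alpha = 0.1. fail to reject H0.

rho = 0.2848, p = 0.425038, fail to reject H0 at alpha = 0.1.


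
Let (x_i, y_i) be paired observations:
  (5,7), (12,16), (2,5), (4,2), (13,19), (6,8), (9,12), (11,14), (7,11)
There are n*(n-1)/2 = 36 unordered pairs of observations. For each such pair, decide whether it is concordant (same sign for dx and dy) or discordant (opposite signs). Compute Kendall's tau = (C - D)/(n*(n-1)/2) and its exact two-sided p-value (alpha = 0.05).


Step 1: Enumerate the 36 unordered pairs (i,j) with i<j and classify each by sign(x_j-x_i) * sign(y_j-y_i).
  (1,2):dx=+7,dy=+9->C; (1,3):dx=-3,dy=-2->C; (1,4):dx=-1,dy=-5->C; (1,5):dx=+8,dy=+12->C
  (1,6):dx=+1,dy=+1->C; (1,7):dx=+4,dy=+5->C; (1,8):dx=+6,dy=+7->C; (1,9):dx=+2,dy=+4->C
  (2,3):dx=-10,dy=-11->C; (2,4):dx=-8,dy=-14->C; (2,5):dx=+1,dy=+3->C; (2,6):dx=-6,dy=-8->C
  (2,7):dx=-3,dy=-4->C; (2,8):dx=-1,dy=-2->C; (2,9):dx=-5,dy=-5->C; (3,4):dx=+2,dy=-3->D
  (3,5):dx=+11,dy=+14->C; (3,6):dx=+4,dy=+3->C; (3,7):dx=+7,dy=+7->C; (3,8):dx=+9,dy=+9->C
  (3,9):dx=+5,dy=+6->C; (4,5):dx=+9,dy=+17->C; (4,6):dx=+2,dy=+6->C; (4,7):dx=+5,dy=+10->C
  (4,8):dx=+7,dy=+12->C; (4,9):dx=+3,dy=+9->C; (5,6):dx=-7,dy=-11->C; (5,7):dx=-4,dy=-7->C
  (5,8):dx=-2,dy=-5->C; (5,9):dx=-6,dy=-8->C; (6,7):dx=+3,dy=+4->C; (6,8):dx=+5,dy=+6->C
  (6,9):dx=+1,dy=+3->C; (7,8):dx=+2,dy=+2->C; (7,9):dx=-2,dy=-1->C; (8,9):dx=-4,dy=-3->C
Step 2: C = 35, D = 1, total pairs = 36.
Step 3: tau = (C - D)/(n(n-1)/2) = (35 - 1)/36 = 0.944444.
Step 4: Exact two-sided p-value (enumerate n! = 362880 permutations of y under H0): p = 0.000050.
Step 5: alpha = 0.05. reject H0.

tau_b = 0.9444 (C=35, D=1), p = 0.000050, reject H0.


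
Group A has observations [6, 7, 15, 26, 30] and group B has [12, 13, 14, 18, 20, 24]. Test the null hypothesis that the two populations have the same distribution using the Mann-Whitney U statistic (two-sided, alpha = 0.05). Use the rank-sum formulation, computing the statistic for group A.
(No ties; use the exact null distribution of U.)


Step 1: Combine and sort all 11 observations; assign midranks.
sorted (value, group): (6,X), (7,X), (12,Y), (13,Y), (14,Y), (15,X), (18,Y), (20,Y), (24,Y), (26,X), (30,X)
ranks: 6->1, 7->2, 12->3, 13->4, 14->5, 15->6, 18->7, 20->8, 24->9, 26->10, 30->11
Step 2: Rank sum for X: R1 = 1 + 2 + 6 + 10 + 11 = 30.
Step 3: U_X = R1 - n1(n1+1)/2 = 30 - 5*6/2 = 30 - 15 = 15.
       U_Y = n1*n2 - U_X = 30 - 15 = 15.
Step 4: No ties, so the exact null distribution of U (based on enumerating the C(11,5) = 462 equally likely rank assignments) gives the two-sided p-value.
Step 5: p-value = 1.000000; compare to alpha = 0.05. fail to reject H0.

U_X = 15, p = 1.000000, fail to reject H0 at alpha = 0.05.


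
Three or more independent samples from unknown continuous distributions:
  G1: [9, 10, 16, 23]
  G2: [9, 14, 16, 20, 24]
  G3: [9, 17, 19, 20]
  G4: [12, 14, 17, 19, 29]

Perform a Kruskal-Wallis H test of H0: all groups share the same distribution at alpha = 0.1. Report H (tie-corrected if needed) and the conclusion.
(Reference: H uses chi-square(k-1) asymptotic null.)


Step 1: Combine all N = 18 observations and assign midranks.
sorted (value, group, rank): (9,G1,2), (9,G2,2), (9,G3,2), (10,G1,4), (12,G4,5), (14,G2,6.5), (14,G4,6.5), (16,G1,8.5), (16,G2,8.5), (17,G3,10.5), (17,G4,10.5), (19,G3,12.5), (19,G4,12.5), (20,G2,14.5), (20,G3,14.5), (23,G1,16), (24,G2,17), (29,G4,18)
Step 2: Sum ranks within each group.
R_1 = 30.5 (n_1 = 4)
R_2 = 48.5 (n_2 = 5)
R_3 = 39.5 (n_3 = 4)
R_4 = 52.5 (n_4 = 5)
Step 3: H = 12/(N(N+1)) * sum(R_i^2/n_i) - 3(N+1)
     = 12/(18*19) * (30.5^2/4 + 48.5^2/5 + 39.5^2/4 + 52.5^2/5) - 3*19
     = 0.035088 * 1644.33 - 57
     = 0.695614.
Step 4: Ties present; correction factor C = 1 - 54/(18^3 - 18) = 0.990712. Corrected H = 0.695614 / 0.990712 = 0.702135.
Step 5: Under H0, H ~ chi^2(3); p-value = 0.872702.
Step 6: alpha = 0.1. fail to reject H0.

H = 0.7021, df = 3, p = 0.872702, fail to reject H0.


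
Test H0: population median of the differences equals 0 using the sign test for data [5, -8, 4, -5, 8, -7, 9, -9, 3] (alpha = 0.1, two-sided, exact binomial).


Step 1: Discard zero differences. Original n = 9; n_eff = number of nonzero differences = 9.
Nonzero differences (with sign): +5, -8, +4, -5, +8, -7, +9, -9, +3
Step 2: Count signs: positive = 5, negative = 4.
Step 3: Under H0: P(positive) = 0.5, so the number of positives S ~ Bin(9, 0.5).
Step 4: Two-sided exact p-value = sum of Bin(9,0.5) probabilities at or below the observed probability = 1.000000.
Step 5: alpha = 0.1. fail to reject H0.

n_eff = 9, pos = 5, neg = 4, p = 1.000000, fail to reject H0.


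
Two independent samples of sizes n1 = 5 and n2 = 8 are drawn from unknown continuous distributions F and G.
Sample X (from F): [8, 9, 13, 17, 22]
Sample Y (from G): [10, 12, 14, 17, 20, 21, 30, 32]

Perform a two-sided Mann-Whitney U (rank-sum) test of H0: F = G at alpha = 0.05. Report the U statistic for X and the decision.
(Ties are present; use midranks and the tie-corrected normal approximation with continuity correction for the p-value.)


Step 1: Combine and sort all 13 observations; assign midranks.
sorted (value, group): (8,X), (9,X), (10,Y), (12,Y), (13,X), (14,Y), (17,X), (17,Y), (20,Y), (21,Y), (22,X), (30,Y), (32,Y)
ranks: 8->1, 9->2, 10->3, 12->4, 13->5, 14->6, 17->7.5, 17->7.5, 20->9, 21->10, 22->11, 30->12, 32->13
Step 2: Rank sum for X: R1 = 1 + 2 + 5 + 7.5 + 11 = 26.5.
Step 3: U_X = R1 - n1(n1+1)/2 = 26.5 - 5*6/2 = 26.5 - 15 = 11.5.
       U_Y = n1*n2 - U_X = 40 - 11.5 = 28.5.
Step 4: Ties are present, so use the tie-corrected normal approximation (with continuity correction) for the p-value.
Step 5: p-value = 0.240919; compare to alpha = 0.05. fail to reject H0.

U_X = 11.5, p = 0.240919, fail to reject H0 at alpha = 0.05.


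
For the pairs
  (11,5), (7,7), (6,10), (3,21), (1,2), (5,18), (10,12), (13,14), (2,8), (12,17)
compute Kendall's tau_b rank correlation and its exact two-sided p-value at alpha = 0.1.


Step 1: Enumerate the 45 unordered pairs (i,j) with i<j and classify each by sign(x_j-x_i) * sign(y_j-y_i).
  (1,2):dx=-4,dy=+2->D; (1,3):dx=-5,dy=+5->D; (1,4):dx=-8,dy=+16->D; (1,5):dx=-10,dy=-3->C
  (1,6):dx=-6,dy=+13->D; (1,7):dx=-1,dy=+7->D; (1,8):dx=+2,dy=+9->C; (1,9):dx=-9,dy=+3->D
  (1,10):dx=+1,dy=+12->C; (2,3):dx=-1,dy=+3->D; (2,4):dx=-4,dy=+14->D; (2,5):dx=-6,dy=-5->C
  (2,6):dx=-2,dy=+11->D; (2,7):dx=+3,dy=+5->C; (2,8):dx=+6,dy=+7->C; (2,9):dx=-5,dy=+1->D
  (2,10):dx=+5,dy=+10->C; (3,4):dx=-3,dy=+11->D; (3,5):dx=-5,dy=-8->C; (3,6):dx=-1,dy=+8->D
  (3,7):dx=+4,dy=+2->C; (3,8):dx=+7,dy=+4->C; (3,9):dx=-4,dy=-2->C; (3,10):dx=+6,dy=+7->C
  (4,5):dx=-2,dy=-19->C; (4,6):dx=+2,dy=-3->D; (4,7):dx=+7,dy=-9->D; (4,8):dx=+10,dy=-7->D
  (4,9):dx=-1,dy=-13->C; (4,10):dx=+9,dy=-4->D; (5,6):dx=+4,dy=+16->C; (5,7):dx=+9,dy=+10->C
  (5,8):dx=+12,dy=+12->C; (5,9):dx=+1,dy=+6->C; (5,10):dx=+11,dy=+15->C; (6,7):dx=+5,dy=-6->D
  (6,8):dx=+8,dy=-4->D; (6,9):dx=-3,dy=-10->C; (6,10):dx=+7,dy=-1->D; (7,8):dx=+3,dy=+2->C
  (7,9):dx=-8,dy=-4->C; (7,10):dx=+2,dy=+5->C; (8,9):dx=-11,dy=-6->C; (8,10):dx=-1,dy=+3->D
  (9,10):dx=+10,dy=+9->C
Step 2: C = 25, D = 20, total pairs = 45.
Step 3: tau = (C - D)/(n(n-1)/2) = (25 - 20)/45 = 0.111111.
Step 4: Exact two-sided p-value (enumerate n! = 3628800 permutations of y under H0): p = 0.727490.
Step 5: alpha = 0.1. fail to reject H0.

tau_b = 0.1111 (C=25, D=20), p = 0.727490, fail to reject H0.


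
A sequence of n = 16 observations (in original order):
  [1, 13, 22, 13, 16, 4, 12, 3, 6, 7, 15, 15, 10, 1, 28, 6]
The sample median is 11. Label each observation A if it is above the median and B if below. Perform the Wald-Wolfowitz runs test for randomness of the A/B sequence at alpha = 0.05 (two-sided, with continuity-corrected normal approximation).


Step 1: Compute median = 11; label A = above, B = below.
Labels in order: BAAAABABBBAABBAB  (n_A = 8, n_B = 8)
Step 2: Count runs R = 9.
Step 3: Under H0 (random ordering), E[R] = 2*n_A*n_B/(n_A+n_B) + 1 = 2*8*8/16 + 1 = 9.0000.
        Var[R] = 2*n_A*n_B*(2*n_A*n_B - n_A - n_B) / ((n_A+n_B)^2 * (n_A+n_B-1)) = 14336/3840 = 3.7333.
        SD[R] = 1.9322.
Step 4: R = E[R], so z = 0 with no continuity correction.
Step 5: Two-sided p-value via normal approximation = 2*(1 - Phi(|z|)) = 1.000000.
Step 6: alpha = 0.05. fail to reject H0.

R = 9, z = 0.0000, p = 1.000000, fail to reject H0.


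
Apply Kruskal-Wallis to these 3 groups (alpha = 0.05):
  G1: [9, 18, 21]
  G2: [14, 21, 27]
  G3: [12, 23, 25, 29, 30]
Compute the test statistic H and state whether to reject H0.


Step 1: Combine all N = 11 observations and assign midranks.
sorted (value, group, rank): (9,G1,1), (12,G3,2), (14,G2,3), (18,G1,4), (21,G1,5.5), (21,G2,5.5), (23,G3,7), (25,G3,8), (27,G2,9), (29,G3,10), (30,G3,11)
Step 2: Sum ranks within each group.
R_1 = 10.5 (n_1 = 3)
R_2 = 17.5 (n_2 = 3)
R_3 = 38 (n_3 = 5)
Step 3: H = 12/(N(N+1)) * sum(R_i^2/n_i) - 3(N+1)
     = 12/(11*12) * (10.5^2/3 + 17.5^2/3 + 38^2/5) - 3*12
     = 0.090909 * 427.633 - 36
     = 2.875758.
Step 4: Ties present; correction factor C = 1 - 6/(11^3 - 11) = 0.995455. Corrected H = 2.875758 / 0.995455 = 2.888889.
Step 5: Under H0, H ~ chi^2(2); p-value = 0.235877.
Step 6: alpha = 0.05. fail to reject H0.

H = 2.8889, df = 2, p = 0.235877, fail to reject H0.


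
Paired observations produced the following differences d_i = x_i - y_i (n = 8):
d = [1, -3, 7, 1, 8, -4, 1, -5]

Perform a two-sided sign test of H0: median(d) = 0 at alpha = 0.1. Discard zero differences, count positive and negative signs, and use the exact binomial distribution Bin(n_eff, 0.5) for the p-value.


Step 1: Discard zero differences. Original n = 8; n_eff = number of nonzero differences = 8.
Nonzero differences (with sign): +1, -3, +7, +1, +8, -4, +1, -5
Step 2: Count signs: positive = 5, negative = 3.
Step 3: Under H0: P(positive) = 0.5, so the number of positives S ~ Bin(8, 0.5).
Step 4: Two-sided exact p-value = sum of Bin(8,0.5) probabilities at or below the observed probability = 0.726562.
Step 5: alpha = 0.1. fail to reject H0.

n_eff = 8, pos = 5, neg = 3, p = 0.726562, fail to reject H0.


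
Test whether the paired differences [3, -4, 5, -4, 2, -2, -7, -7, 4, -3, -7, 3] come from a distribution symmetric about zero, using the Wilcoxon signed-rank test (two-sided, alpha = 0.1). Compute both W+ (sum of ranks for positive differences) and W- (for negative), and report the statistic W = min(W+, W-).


Step 1: Drop any zero differences (none here) and take |d_i|.
|d| = [3, 4, 5, 4, 2, 2, 7, 7, 4, 3, 7, 3]
Step 2: Midrank |d_i| (ties get averaged ranks).
ranks: |3|->4, |4|->7, |5|->9, |4|->7, |2|->1.5, |2|->1.5, |7|->11, |7|->11, |4|->7, |3|->4, |7|->11, |3|->4
Step 3: Attach original signs; sum ranks with positive sign and with negative sign.
W+ = 4 + 9 + 1.5 + 7 + 4 = 25.5
W- = 7 + 7 + 1.5 + 11 + 11 + 4 + 11 = 52.5
(Check: W+ + W- = 78 should equal n(n+1)/2 = 78.)
Step 4: Test statistic W = min(W+, W-) = 25.5.
Step 5: Ties in |d|, so use the tie-corrected normal approximation.
        E[W] = n(n+1)/4 = 12*13/4 = 39.
        Tie groups: |d|=2 (t=2), |d|=3 (t=3), |d|=4 (t=3), |d|=7 (t=3); sum(t^3 - t) = 78.
        Var[W] = n(n+1)(2n+1)/24 - sum(t^3-t)/48 = 3900/24 - 78/48 = 160.875.
        z = (W - E[W]) / sqrt(Var[W]) = (25.5 - 39) / 12.6837 = -1.0644.
        Two-sided p = 2*Phi(z) = 0.287165.
Step 6: alpha = 0.1. fail to reject H0.

W+ = 25.5, W- = 52.5, W = min = 25.5, p = 0.287165, fail to reject H0.


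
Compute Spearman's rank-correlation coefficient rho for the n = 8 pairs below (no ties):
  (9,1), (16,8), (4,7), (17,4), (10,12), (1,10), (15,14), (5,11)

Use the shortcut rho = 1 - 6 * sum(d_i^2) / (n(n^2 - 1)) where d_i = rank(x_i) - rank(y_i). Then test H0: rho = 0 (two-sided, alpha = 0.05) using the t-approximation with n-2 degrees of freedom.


Step 1: Rank x and y separately (midranks; no ties here).
rank(x): 9->4, 16->7, 4->2, 17->8, 10->5, 1->1, 15->6, 5->3
rank(y): 1->1, 8->4, 7->3, 4->2, 12->7, 10->5, 14->8, 11->6
Step 2: d_i = R_x(i) - R_y(i); compute d_i^2.
  (4-1)^2=9, (7-4)^2=9, (2-3)^2=1, (8-2)^2=36, (5-7)^2=4, (1-5)^2=16, (6-8)^2=4, (3-6)^2=9
sum(d^2) = 88.
Step 3: rho = 1 - 6*88 / (8*(8^2 - 1)) = 1 - 528/504 = -0.047619.
Step 4: Under H0, t = rho * sqrt((n-2)/(1-rho^2)) = -0.1168 ~ t(6).
Step 5: Two-sided p-value from the t-distribution with 6 df = 0.910849.
Step 6: alpha = 0.05. fail to reject H0.

rho = -0.0476, p = 0.910849, fail to reject H0 at alpha = 0.05.


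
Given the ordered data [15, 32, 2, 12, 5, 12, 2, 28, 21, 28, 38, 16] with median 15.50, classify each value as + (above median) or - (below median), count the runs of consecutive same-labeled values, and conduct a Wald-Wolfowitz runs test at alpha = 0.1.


Step 1: Compute median = 15.50; label A = above, B = below.
Labels in order: BABBBBBAAAAA  (n_A = 6, n_B = 6)
Step 2: Count runs R = 4.
Step 3: Under H0 (random ordering), E[R] = 2*n_A*n_B/(n_A+n_B) + 1 = 2*6*6/12 + 1 = 7.0000.
        Var[R] = 2*n_A*n_B*(2*n_A*n_B - n_A - n_B) / ((n_A+n_B)^2 * (n_A+n_B-1)) = 4320/1584 = 2.7273.
        SD[R] = 1.6514.
Step 4: Continuity-corrected z = (R + 0.5 - E[R]) / SD[R] = (4 + 0.5 - 7.0000) / 1.6514 = -1.5138.
Step 5: Two-sided p-value via normal approximation = 2*(1 - Phi(|z|)) = 0.130070.
Step 6: alpha = 0.1. fail to reject H0.

R = 4, z = -1.5138, p = 0.130070, fail to reject H0.


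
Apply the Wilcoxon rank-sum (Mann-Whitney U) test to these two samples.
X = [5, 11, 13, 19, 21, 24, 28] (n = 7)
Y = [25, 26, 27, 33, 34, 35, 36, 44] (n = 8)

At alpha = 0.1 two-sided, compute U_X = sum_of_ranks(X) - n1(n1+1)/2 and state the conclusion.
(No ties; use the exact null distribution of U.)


Step 1: Combine and sort all 15 observations; assign midranks.
sorted (value, group): (5,X), (11,X), (13,X), (19,X), (21,X), (24,X), (25,Y), (26,Y), (27,Y), (28,X), (33,Y), (34,Y), (35,Y), (36,Y), (44,Y)
ranks: 5->1, 11->2, 13->3, 19->4, 21->5, 24->6, 25->7, 26->8, 27->9, 28->10, 33->11, 34->12, 35->13, 36->14, 44->15
Step 2: Rank sum for X: R1 = 1 + 2 + 3 + 4 + 5 + 6 + 10 = 31.
Step 3: U_X = R1 - n1(n1+1)/2 = 31 - 7*8/2 = 31 - 28 = 3.
       U_Y = n1*n2 - U_X = 56 - 3 = 53.
Step 4: No ties, so the exact null distribution of U (based on enumerating the C(15,7) = 6435 equally likely rank assignments) gives the two-sided p-value.
Step 5: p-value = 0.002176; compare to alpha = 0.1. reject H0.

U_X = 3, p = 0.002176, reject H0 at alpha = 0.1.


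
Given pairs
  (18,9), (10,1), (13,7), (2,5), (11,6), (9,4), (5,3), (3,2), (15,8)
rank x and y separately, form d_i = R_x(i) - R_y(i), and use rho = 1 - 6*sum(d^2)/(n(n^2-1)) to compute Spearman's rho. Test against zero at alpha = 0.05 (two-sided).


Step 1: Rank x and y separately (midranks; no ties here).
rank(x): 18->9, 10->5, 13->7, 2->1, 11->6, 9->4, 5->3, 3->2, 15->8
rank(y): 9->9, 1->1, 7->7, 5->5, 6->6, 4->4, 3->3, 2->2, 8->8
Step 2: d_i = R_x(i) - R_y(i); compute d_i^2.
  (9-9)^2=0, (5-1)^2=16, (7-7)^2=0, (1-5)^2=16, (6-6)^2=0, (4-4)^2=0, (3-3)^2=0, (2-2)^2=0, (8-8)^2=0
sum(d^2) = 32.
Step 3: rho = 1 - 6*32 / (9*(9^2 - 1)) = 1 - 192/720 = 0.733333.
Step 4: Under H0, t = rho * sqrt((n-2)/(1-rho^2)) = 2.8538 ~ t(7).
Step 5: Two-sided p-value from the t-distribution with 7 df = 0.024554.
Step 6: alpha = 0.05. reject H0.

rho = 0.7333, p = 0.024554, reject H0 at alpha = 0.05.


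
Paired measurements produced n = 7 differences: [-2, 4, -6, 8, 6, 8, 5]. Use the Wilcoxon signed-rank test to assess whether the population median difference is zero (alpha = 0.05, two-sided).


Step 1: Drop any zero differences (none here) and take |d_i|.
|d| = [2, 4, 6, 8, 6, 8, 5]
Step 2: Midrank |d_i| (ties get averaged ranks).
ranks: |2|->1, |4|->2, |6|->4.5, |8|->6.5, |6|->4.5, |8|->6.5, |5|->3
Step 3: Attach original signs; sum ranks with positive sign and with negative sign.
W+ = 2 + 6.5 + 4.5 + 6.5 + 3 = 22.5
W- = 1 + 4.5 = 5.5
(Check: W+ + W- = 28 should equal n(n+1)/2 = 28.)
Step 4: Test statistic W = min(W+, W-) = 5.5.
Step 5: Ties in |d|, so use the tie-corrected normal approximation.
        E[W] = n(n+1)/4 = 7*8/4 = 14.
        Tie groups: |d|=6 (t=2), |d|=8 (t=2); sum(t^3 - t) = 12.
        Var[W] = n(n+1)(2n+1)/24 - sum(t^3-t)/48 = 840/24 - 12/48 = 34.75.
        z = (W - E[W]) / sqrt(Var[W]) = (5.5 - 14) / 5.8949 = -1.4419.
        Two-sided p = 2*Phi(z) = 0.149325.
Step 6: alpha = 0.05. fail to reject H0.

W+ = 22.5, W- = 5.5, W = min = 5.5, p = 0.149325, fail to reject H0.


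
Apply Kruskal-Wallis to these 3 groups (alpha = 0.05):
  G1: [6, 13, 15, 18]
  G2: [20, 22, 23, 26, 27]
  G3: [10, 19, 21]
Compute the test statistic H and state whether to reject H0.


Step 1: Combine all N = 12 observations and assign midranks.
sorted (value, group, rank): (6,G1,1), (10,G3,2), (13,G1,3), (15,G1,4), (18,G1,5), (19,G3,6), (20,G2,7), (21,G3,8), (22,G2,9), (23,G2,10), (26,G2,11), (27,G2,12)
Step 2: Sum ranks within each group.
R_1 = 13 (n_1 = 4)
R_2 = 49 (n_2 = 5)
R_3 = 16 (n_3 = 3)
Step 3: H = 12/(N(N+1)) * sum(R_i^2/n_i) - 3(N+1)
     = 12/(12*13) * (13^2/4 + 49^2/5 + 16^2/3) - 3*13
     = 0.076923 * 607.783 - 39
     = 7.752564.
Step 4: No ties, so H is used without correction.
Step 5: Under H0, H ~ chi^2(2); p-value = 0.020728.
Step 6: alpha = 0.05. reject H0.

H = 7.7526, df = 2, p = 0.020728, reject H0.


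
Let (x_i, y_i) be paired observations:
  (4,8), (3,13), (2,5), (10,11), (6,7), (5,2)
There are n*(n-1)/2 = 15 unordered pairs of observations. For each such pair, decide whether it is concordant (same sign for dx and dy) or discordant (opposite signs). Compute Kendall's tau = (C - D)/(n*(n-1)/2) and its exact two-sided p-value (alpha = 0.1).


Step 1: Enumerate the 15 unordered pairs (i,j) with i<j and classify each by sign(x_j-x_i) * sign(y_j-y_i).
  (1,2):dx=-1,dy=+5->D; (1,3):dx=-2,dy=-3->C; (1,4):dx=+6,dy=+3->C; (1,5):dx=+2,dy=-1->D
  (1,6):dx=+1,dy=-6->D; (2,3):dx=-1,dy=-8->C; (2,4):dx=+7,dy=-2->D; (2,5):dx=+3,dy=-6->D
  (2,6):dx=+2,dy=-11->D; (3,4):dx=+8,dy=+6->C; (3,5):dx=+4,dy=+2->C; (3,6):dx=+3,dy=-3->D
  (4,5):dx=-4,dy=-4->C; (4,6):dx=-5,dy=-9->C; (5,6):dx=-1,dy=-5->C
Step 2: C = 8, D = 7, total pairs = 15.
Step 3: tau = (C - D)/(n(n-1)/2) = (8 - 7)/15 = 0.066667.
Step 4: Exact two-sided p-value (enumerate n! = 720 permutations of y under H0): p = 1.000000.
Step 5: alpha = 0.1. fail to reject H0.

tau_b = 0.0667 (C=8, D=7), p = 1.000000, fail to reject H0.


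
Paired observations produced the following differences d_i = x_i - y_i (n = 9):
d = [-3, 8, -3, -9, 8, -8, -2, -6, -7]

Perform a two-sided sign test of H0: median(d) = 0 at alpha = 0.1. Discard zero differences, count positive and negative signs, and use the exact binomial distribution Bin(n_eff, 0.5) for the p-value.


Step 1: Discard zero differences. Original n = 9; n_eff = number of nonzero differences = 9.
Nonzero differences (with sign): -3, +8, -3, -9, +8, -8, -2, -6, -7
Step 2: Count signs: positive = 2, negative = 7.
Step 3: Under H0: P(positive) = 0.5, so the number of positives S ~ Bin(9, 0.5).
Step 4: Two-sided exact p-value = sum of Bin(9,0.5) probabilities at or below the observed probability = 0.179688.
Step 5: alpha = 0.1. fail to reject H0.

n_eff = 9, pos = 2, neg = 7, p = 0.179688, fail to reject H0.


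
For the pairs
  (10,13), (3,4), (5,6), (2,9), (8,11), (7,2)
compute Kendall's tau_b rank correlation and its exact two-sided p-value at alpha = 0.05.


Step 1: Enumerate the 15 unordered pairs (i,j) with i<j and classify each by sign(x_j-x_i) * sign(y_j-y_i).
  (1,2):dx=-7,dy=-9->C; (1,3):dx=-5,dy=-7->C; (1,4):dx=-8,dy=-4->C; (1,5):dx=-2,dy=-2->C
  (1,6):dx=-3,dy=-11->C; (2,3):dx=+2,dy=+2->C; (2,4):dx=-1,dy=+5->D; (2,5):dx=+5,dy=+7->C
  (2,6):dx=+4,dy=-2->D; (3,4):dx=-3,dy=+3->D; (3,5):dx=+3,dy=+5->C; (3,6):dx=+2,dy=-4->D
  (4,5):dx=+6,dy=+2->C; (4,6):dx=+5,dy=-7->D; (5,6):dx=-1,dy=-9->C
Step 2: C = 10, D = 5, total pairs = 15.
Step 3: tau = (C - D)/(n(n-1)/2) = (10 - 5)/15 = 0.333333.
Step 4: Exact two-sided p-value (enumerate n! = 720 permutations of y under H0): p = 0.469444.
Step 5: alpha = 0.05. fail to reject H0.

tau_b = 0.3333 (C=10, D=5), p = 0.469444, fail to reject H0.


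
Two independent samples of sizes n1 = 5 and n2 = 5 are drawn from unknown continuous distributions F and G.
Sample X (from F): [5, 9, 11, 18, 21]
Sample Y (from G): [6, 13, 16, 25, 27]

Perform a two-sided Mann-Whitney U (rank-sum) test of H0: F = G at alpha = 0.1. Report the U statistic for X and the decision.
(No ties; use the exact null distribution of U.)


Step 1: Combine and sort all 10 observations; assign midranks.
sorted (value, group): (5,X), (6,Y), (9,X), (11,X), (13,Y), (16,Y), (18,X), (21,X), (25,Y), (27,Y)
ranks: 5->1, 6->2, 9->3, 11->4, 13->5, 16->6, 18->7, 21->8, 25->9, 27->10
Step 2: Rank sum for X: R1 = 1 + 3 + 4 + 7 + 8 = 23.
Step 3: U_X = R1 - n1(n1+1)/2 = 23 - 5*6/2 = 23 - 15 = 8.
       U_Y = n1*n2 - U_X = 25 - 8 = 17.
Step 4: No ties, so the exact null distribution of U (based on enumerating the C(10,5) = 252 equally likely rank assignments) gives the two-sided p-value.
Step 5: p-value = 0.420635; compare to alpha = 0.1. fail to reject H0.

U_X = 8, p = 0.420635, fail to reject H0 at alpha = 0.1.


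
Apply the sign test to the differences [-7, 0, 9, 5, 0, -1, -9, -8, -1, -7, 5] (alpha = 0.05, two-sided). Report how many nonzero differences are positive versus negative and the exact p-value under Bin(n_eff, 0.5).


Step 1: Discard zero differences. Original n = 11; n_eff = number of nonzero differences = 9.
Nonzero differences (with sign): -7, +9, +5, -1, -9, -8, -1, -7, +5
Step 2: Count signs: positive = 3, negative = 6.
Step 3: Under H0: P(positive) = 0.5, so the number of positives S ~ Bin(9, 0.5).
Step 4: Two-sided exact p-value = sum of Bin(9,0.5) probabilities at or below the observed probability = 0.507812.
Step 5: alpha = 0.05. fail to reject H0.

n_eff = 9, pos = 3, neg = 6, p = 0.507812, fail to reject H0.


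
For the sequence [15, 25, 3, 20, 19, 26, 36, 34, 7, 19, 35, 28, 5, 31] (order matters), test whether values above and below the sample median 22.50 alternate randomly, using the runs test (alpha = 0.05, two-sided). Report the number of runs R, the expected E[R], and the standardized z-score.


Step 1: Compute median = 22.50; label A = above, B = below.
Labels in order: BABBBAAABBAABA  (n_A = 7, n_B = 7)
Step 2: Count runs R = 8.
Step 3: Under H0 (random ordering), E[R] = 2*n_A*n_B/(n_A+n_B) + 1 = 2*7*7/14 + 1 = 8.0000.
        Var[R] = 2*n_A*n_B*(2*n_A*n_B - n_A - n_B) / ((n_A+n_B)^2 * (n_A+n_B-1)) = 8232/2548 = 3.2308.
        SD[R] = 1.7974.
Step 4: R = E[R], so z = 0 with no continuity correction.
Step 5: Two-sided p-value via normal approximation = 2*(1 - Phi(|z|)) = 1.000000.
Step 6: alpha = 0.05. fail to reject H0.

R = 8, z = 0.0000, p = 1.000000, fail to reject H0.


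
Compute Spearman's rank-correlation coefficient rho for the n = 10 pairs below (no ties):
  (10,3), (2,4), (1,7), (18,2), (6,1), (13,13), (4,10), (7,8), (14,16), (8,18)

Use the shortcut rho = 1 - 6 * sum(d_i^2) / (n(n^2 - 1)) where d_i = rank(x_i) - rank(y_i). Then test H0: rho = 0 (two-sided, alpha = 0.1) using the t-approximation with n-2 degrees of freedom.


Step 1: Rank x and y separately (midranks; no ties here).
rank(x): 10->7, 2->2, 1->1, 18->10, 6->4, 13->8, 4->3, 7->5, 14->9, 8->6
rank(y): 3->3, 4->4, 7->5, 2->2, 1->1, 13->8, 10->7, 8->6, 16->9, 18->10
Step 2: d_i = R_x(i) - R_y(i); compute d_i^2.
  (7-3)^2=16, (2-4)^2=4, (1-5)^2=16, (10-2)^2=64, (4-1)^2=9, (8-8)^2=0, (3-7)^2=16, (5-6)^2=1, (9-9)^2=0, (6-10)^2=16
sum(d^2) = 142.
Step 3: rho = 1 - 6*142 / (10*(10^2 - 1)) = 1 - 852/990 = 0.139394.
Step 4: Under H0, t = rho * sqrt((n-2)/(1-rho^2)) = 0.3982 ~ t(8).
Step 5: Two-sided p-value from the t-distribution with 8 df = 0.700932.
Step 6: alpha = 0.1. fail to reject H0.

rho = 0.1394, p = 0.700932, fail to reject H0 at alpha = 0.1.


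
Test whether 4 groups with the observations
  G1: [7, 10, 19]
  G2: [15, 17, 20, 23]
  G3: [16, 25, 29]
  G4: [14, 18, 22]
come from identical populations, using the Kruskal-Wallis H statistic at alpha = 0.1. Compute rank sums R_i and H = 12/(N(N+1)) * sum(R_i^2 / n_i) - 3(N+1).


Step 1: Combine all N = 13 observations and assign midranks.
sorted (value, group, rank): (7,G1,1), (10,G1,2), (14,G4,3), (15,G2,4), (16,G3,5), (17,G2,6), (18,G4,7), (19,G1,8), (20,G2,9), (22,G4,10), (23,G2,11), (25,G3,12), (29,G3,13)
Step 2: Sum ranks within each group.
R_1 = 11 (n_1 = 3)
R_2 = 30 (n_2 = 4)
R_3 = 30 (n_3 = 3)
R_4 = 20 (n_4 = 3)
Step 3: H = 12/(N(N+1)) * sum(R_i^2/n_i) - 3(N+1)
     = 12/(13*14) * (11^2/3 + 30^2/4 + 30^2/3 + 20^2/3) - 3*14
     = 0.065934 * 698.667 - 42
     = 4.065934.
Step 4: No ties, so H is used without correction.
Step 5: Under H0, H ~ chi^2(3); p-value = 0.254432.
Step 6: alpha = 0.1. fail to reject H0.

H = 4.0659, df = 3, p = 0.254432, fail to reject H0.


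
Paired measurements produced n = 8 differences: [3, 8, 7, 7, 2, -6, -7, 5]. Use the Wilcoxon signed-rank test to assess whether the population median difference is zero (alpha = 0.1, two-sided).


Step 1: Drop any zero differences (none here) and take |d_i|.
|d| = [3, 8, 7, 7, 2, 6, 7, 5]
Step 2: Midrank |d_i| (ties get averaged ranks).
ranks: |3|->2, |8|->8, |7|->6, |7|->6, |2|->1, |6|->4, |7|->6, |5|->3
Step 3: Attach original signs; sum ranks with positive sign and with negative sign.
W+ = 2 + 8 + 6 + 6 + 1 + 3 = 26
W- = 4 + 6 = 10
(Check: W+ + W- = 36 should equal n(n+1)/2 = 36.)
Step 4: Test statistic W = min(W+, W-) = 10.
Step 5: Ties in |d|, so use the tie-corrected normal approximation.
        E[W] = n(n+1)/4 = 8*9/4 = 18.
        Tie groups: |d|=7 (t=3); sum(t^3 - t) = 24.
        Var[W] = n(n+1)(2n+1)/24 - sum(t^3-t)/48 = 1224/24 - 24/48 = 50.5.
        z = (W - E[W]) / sqrt(Var[W]) = (10 - 18) / 7.1063 = -1.1258.
        Two-sided p = 2*Phi(z) = 0.260269.
Step 6: alpha = 0.1. fail to reject H0.

W+ = 26, W- = 10, W = min = 10, p = 0.260269, fail to reject H0.


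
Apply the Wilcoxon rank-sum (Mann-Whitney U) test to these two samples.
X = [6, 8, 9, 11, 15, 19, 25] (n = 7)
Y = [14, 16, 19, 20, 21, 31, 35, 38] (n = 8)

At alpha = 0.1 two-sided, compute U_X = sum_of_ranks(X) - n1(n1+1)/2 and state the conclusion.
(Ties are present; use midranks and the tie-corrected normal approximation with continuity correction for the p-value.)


Step 1: Combine and sort all 15 observations; assign midranks.
sorted (value, group): (6,X), (8,X), (9,X), (11,X), (14,Y), (15,X), (16,Y), (19,X), (19,Y), (20,Y), (21,Y), (25,X), (31,Y), (35,Y), (38,Y)
ranks: 6->1, 8->2, 9->3, 11->4, 14->5, 15->6, 16->7, 19->8.5, 19->8.5, 20->10, 21->11, 25->12, 31->13, 35->14, 38->15
Step 2: Rank sum for X: R1 = 1 + 2 + 3 + 4 + 6 + 8.5 + 12 = 36.5.
Step 3: U_X = R1 - n1(n1+1)/2 = 36.5 - 7*8/2 = 36.5 - 28 = 8.5.
       U_Y = n1*n2 - U_X = 56 - 8.5 = 47.5.
Step 4: Ties are present, so use the tie-corrected normal approximation (with continuity correction) for the p-value.
Step 5: p-value = 0.027751; compare to alpha = 0.1. reject H0.

U_X = 8.5, p = 0.027751, reject H0 at alpha = 0.1.


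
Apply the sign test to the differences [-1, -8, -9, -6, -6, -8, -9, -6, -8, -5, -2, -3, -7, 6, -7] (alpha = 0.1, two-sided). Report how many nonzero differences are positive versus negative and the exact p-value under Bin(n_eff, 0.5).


Step 1: Discard zero differences. Original n = 15; n_eff = number of nonzero differences = 15.
Nonzero differences (with sign): -1, -8, -9, -6, -6, -8, -9, -6, -8, -5, -2, -3, -7, +6, -7
Step 2: Count signs: positive = 1, negative = 14.
Step 3: Under H0: P(positive) = 0.5, so the number of positives S ~ Bin(15, 0.5).
Step 4: Two-sided exact p-value = sum of Bin(15,0.5) probabilities at or below the observed probability = 0.000977.
Step 5: alpha = 0.1. reject H0.

n_eff = 15, pos = 1, neg = 14, p = 0.000977, reject H0.


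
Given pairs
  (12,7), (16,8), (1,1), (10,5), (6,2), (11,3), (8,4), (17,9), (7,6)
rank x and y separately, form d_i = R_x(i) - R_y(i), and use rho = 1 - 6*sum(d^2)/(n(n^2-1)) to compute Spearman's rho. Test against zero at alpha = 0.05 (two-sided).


Step 1: Rank x and y separately (midranks; no ties here).
rank(x): 12->7, 16->8, 1->1, 10->5, 6->2, 11->6, 8->4, 17->9, 7->3
rank(y): 7->7, 8->8, 1->1, 5->5, 2->2, 3->3, 4->4, 9->9, 6->6
Step 2: d_i = R_x(i) - R_y(i); compute d_i^2.
  (7-7)^2=0, (8-8)^2=0, (1-1)^2=0, (5-5)^2=0, (2-2)^2=0, (6-3)^2=9, (4-4)^2=0, (9-9)^2=0, (3-6)^2=9
sum(d^2) = 18.
Step 3: rho = 1 - 6*18 / (9*(9^2 - 1)) = 1 - 108/720 = 0.850000.
Step 4: Under H0, t = rho * sqrt((n-2)/(1-rho^2)) = 4.2691 ~ t(7).
Step 5: Two-sided p-value from the t-distribution with 7 df = 0.003705.
Step 6: alpha = 0.05. reject H0.

rho = 0.8500, p = 0.003705, reject H0 at alpha = 0.05.


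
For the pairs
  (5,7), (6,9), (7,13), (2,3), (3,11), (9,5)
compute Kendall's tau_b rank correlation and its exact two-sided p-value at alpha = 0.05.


Step 1: Enumerate the 15 unordered pairs (i,j) with i<j and classify each by sign(x_j-x_i) * sign(y_j-y_i).
  (1,2):dx=+1,dy=+2->C; (1,3):dx=+2,dy=+6->C; (1,4):dx=-3,dy=-4->C; (1,5):dx=-2,dy=+4->D
  (1,6):dx=+4,dy=-2->D; (2,3):dx=+1,dy=+4->C; (2,4):dx=-4,dy=-6->C; (2,5):dx=-3,dy=+2->D
  (2,6):dx=+3,dy=-4->D; (3,4):dx=-5,dy=-10->C; (3,5):dx=-4,dy=-2->C; (3,6):dx=+2,dy=-8->D
  (4,5):dx=+1,dy=+8->C; (4,6):dx=+7,dy=+2->C; (5,6):dx=+6,dy=-6->D
Step 2: C = 9, D = 6, total pairs = 15.
Step 3: tau = (C - D)/(n(n-1)/2) = (9 - 6)/15 = 0.200000.
Step 4: Exact two-sided p-value (enumerate n! = 720 permutations of y under H0): p = 0.719444.
Step 5: alpha = 0.05. fail to reject H0.

tau_b = 0.2000 (C=9, D=6), p = 0.719444, fail to reject H0.
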